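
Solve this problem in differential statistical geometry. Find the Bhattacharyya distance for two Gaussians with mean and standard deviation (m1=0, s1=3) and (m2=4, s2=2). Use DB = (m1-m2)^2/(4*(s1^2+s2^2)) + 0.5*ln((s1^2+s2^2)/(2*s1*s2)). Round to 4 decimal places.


Bhattacharyya distance between two Gaussians:
DB = (m1-m2)^2/(4*(s1^2+s2^2)) + (1/2)*ln((s1^2+s2^2)/(2*s1*s2)).
(m1-m2)^2 = (-4)^2 = 16.
s1^2+s2^2 = 9 + 4 = 13.
term1 = 16/52 = 0.307692.
term2 = 0.5*ln(13/12.0) = 0.040021.
DB = 0.307692 + 0.040021 = 0.3477

0.3477


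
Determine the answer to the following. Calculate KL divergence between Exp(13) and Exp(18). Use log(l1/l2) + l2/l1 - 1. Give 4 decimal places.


KL divergence for exponential family:
KL = log(l1/l2) + l2/l1 - 1.
log(13/18) = -0.325422.
18/13 = 1.384615.
KL = -0.325422 + 1.384615 - 1 = 0.0592

0.0592


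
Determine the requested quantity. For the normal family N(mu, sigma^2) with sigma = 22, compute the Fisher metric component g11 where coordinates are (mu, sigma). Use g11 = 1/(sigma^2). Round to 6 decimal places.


For the 2-parameter normal family, the Fisher metric has:
  g11 = 1/sigma^2, g22 = 2/sigma^2.
sigma = 22, sigma^2 = 484.
g11 = 0.002066

0.002066


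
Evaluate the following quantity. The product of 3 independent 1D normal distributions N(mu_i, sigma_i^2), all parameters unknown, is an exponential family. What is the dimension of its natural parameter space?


Exponential family dimension calculation:
Each univariate normal has two natural parameters (mu/sigma^2 and -1/(2 sigma^2)).
With 3 independent components, dim = 2 * 3 = 6.

6


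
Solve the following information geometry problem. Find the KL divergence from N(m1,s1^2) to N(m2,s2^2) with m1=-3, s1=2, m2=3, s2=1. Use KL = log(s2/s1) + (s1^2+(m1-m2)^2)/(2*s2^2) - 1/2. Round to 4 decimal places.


KL divergence between normal distributions:
KL = log(s2/s1) + (s1^2 + (m1-m2)^2)/(2*s2^2) - 1/2.
log(1/2) = -0.693147.
(2^2 + (-3-3)^2)/(2*1^2) = (4 + 36)/2 = 20.0.
KL = -0.693147 + 20.0 - 0.5 = 18.8069

18.8069


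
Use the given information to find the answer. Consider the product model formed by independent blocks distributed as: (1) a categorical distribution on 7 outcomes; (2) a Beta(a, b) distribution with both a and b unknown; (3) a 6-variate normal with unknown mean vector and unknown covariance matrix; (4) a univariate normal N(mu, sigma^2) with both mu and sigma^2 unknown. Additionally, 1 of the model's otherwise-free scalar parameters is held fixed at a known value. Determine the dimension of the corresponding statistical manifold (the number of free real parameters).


The dimension of a statistical manifold equals the number of free
(independent) real parameters of the model. For a product of independent
blocks the parameter counts add.
- categorical on 7 outcomes (probabilities sum to 1): 7-1 = 6.
- Beta (a, b): 2.
- 6-variate normal: 6 (mean) + 6*7/2 = 21 (symmetric covariance) = 27.
- normal (mu, sigma^2): 2.
Total = 6 + 2 + 27 + 2 = 37.
1 parameter(s) fixed at known values: 37 - 1 = 36.
Dimension = 36

36


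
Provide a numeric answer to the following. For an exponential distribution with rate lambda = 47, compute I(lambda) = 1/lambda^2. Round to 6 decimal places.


Fisher information for exponential: I(lambda) = 1/lambda^2.
lambda = 47, lambda^2 = 2209.
I = 1/2209 = 0.000453

0.000453


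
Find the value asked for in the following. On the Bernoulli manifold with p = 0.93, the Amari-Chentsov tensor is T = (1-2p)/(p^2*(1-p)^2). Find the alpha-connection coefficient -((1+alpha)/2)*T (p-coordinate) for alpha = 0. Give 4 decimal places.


Skewness (Amari-Chentsov) tensor: T = (1-2p)/(p^2*(1-p)^2).
p = 0.93, 1-2p = -0.86, p^2 = 0.8649, (1-p)^2 = 0.0049.
T = -0.86/(0.8649 * 0.0049) = -202.92543.
In the p-coordinate, Gamma^(alpha) = Gamma^(0) - (alpha/2)*T with Gamma^(0) = (1/2)*g'(p) = -T/2,
so Gamma^(alpha) = -((1+alpha)/2)*T.
alpha = 0, -(1+alpha)/2 = -0.5.
Gamma = -0.5 * -202.92543 = 101.4627

101.4627


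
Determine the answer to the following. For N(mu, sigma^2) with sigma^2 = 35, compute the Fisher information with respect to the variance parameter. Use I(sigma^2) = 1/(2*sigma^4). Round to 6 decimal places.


Fisher information for variance: I(sigma^2) = 1/(2*sigma^4).
sigma^2 = 35, so sigma^4 = 1225.
I = 1/(2*1225) = 1/2450 = 0.000408

0.000408


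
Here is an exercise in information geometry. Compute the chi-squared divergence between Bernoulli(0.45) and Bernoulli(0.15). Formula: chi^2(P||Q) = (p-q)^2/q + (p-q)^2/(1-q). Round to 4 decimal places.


Chi-squared divergence between Bernoulli distributions:
chi^2 = (p-q)^2/q + (p-q)^2/(1-q).
p = 0.45, q = 0.15, p-q = 0.3.
(p-q)^2 = 0.09.
term1 = 0.09/0.15 = 0.6.
term2 = 0.09/0.85 = 0.105882.
chi^2 = 0.6 + 0.105882 = 0.7059

0.7059


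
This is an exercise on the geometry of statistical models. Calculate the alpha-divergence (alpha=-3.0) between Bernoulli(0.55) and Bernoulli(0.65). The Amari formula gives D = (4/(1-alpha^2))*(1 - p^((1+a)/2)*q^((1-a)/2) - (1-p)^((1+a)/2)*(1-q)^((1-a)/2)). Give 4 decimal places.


Amari alpha-divergence:
D = (4/(1-alpha^2))*(1 - p^((1+a)/2)*q^((1-a)/2) - (1-p)^((1+a)/2)*(1-q)^((1-a)/2)).
alpha = -3.0, p = 0.55, q = 0.65.
e1 = (1+alpha)/2 = -1.0, e2 = (1-alpha)/2 = 2.0.
t1 = p^e1 * q^e2 = 0.55^-1.0 * 0.65^2.0 = 0.768182.
t2 = (1-p)^e1 * (1-q)^e2 = 0.45^-1.0 * 0.35^2.0 = 0.272222.
4/(1-alpha^2) = -0.5.
D = -0.5*(1 - 0.768182 - 0.272222) = 0.0202

0.0202


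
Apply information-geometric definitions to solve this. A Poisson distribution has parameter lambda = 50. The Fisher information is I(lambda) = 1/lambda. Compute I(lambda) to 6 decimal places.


Fisher information for Poisson: I(lambda) = 1/lambda.
lambda = 50.
I(lambda) = 1/50 = 0.020000

0.020000


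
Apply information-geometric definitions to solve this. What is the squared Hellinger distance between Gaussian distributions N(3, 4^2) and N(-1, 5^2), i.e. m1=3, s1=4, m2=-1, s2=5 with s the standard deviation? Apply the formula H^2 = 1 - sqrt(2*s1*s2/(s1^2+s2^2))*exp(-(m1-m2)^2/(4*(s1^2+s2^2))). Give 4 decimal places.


Squared Hellinger distance for Gaussians:
H^2 = 1 - sqrt(2*s1*s2/(s1^2+s2^2)) * exp(-(m1-m2)^2/(4*(s1^2+s2^2))).
s1^2 = 16, s2^2 = 25, s1^2+s2^2 = 41.
sqrt(2*4*5/(41)) = 0.98773.
(m1-m2)^2 = (4)^2 = 16.
exp(-16/(4*41)) = exp(-0.097561) = 0.907047.
H^2 = 1 - 0.98773*0.907047 = 0.1041

0.1041


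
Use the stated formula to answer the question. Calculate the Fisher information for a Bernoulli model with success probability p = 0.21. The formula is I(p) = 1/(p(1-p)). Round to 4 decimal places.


For Bernoulli(p), Fisher information is I(p) = 1/(p*(1-p)).
p = 0.21, 1-p = 0.79.
p*(1-p) = 0.1659.
I(p) = 1/0.1659 = 6.0277

6.0277


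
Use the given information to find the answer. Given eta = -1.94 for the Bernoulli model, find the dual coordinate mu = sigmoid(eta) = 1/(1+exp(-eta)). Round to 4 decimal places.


Dual coordinate (expectation parameter) for Bernoulli:
mu = 1/(1+exp(-eta)).
eta = -1.94.
exp(-eta) = exp(1.94) = 6.958751.
mu = 1/(1+6.958751) = 0.1256

0.1256


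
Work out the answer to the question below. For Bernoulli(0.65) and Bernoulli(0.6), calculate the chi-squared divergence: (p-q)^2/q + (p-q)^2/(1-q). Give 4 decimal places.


Chi-squared divergence between Bernoulli distributions:
chi^2 = (p-q)^2/q + (p-q)^2/(1-q).
p = 0.65, q = 0.6, p-q = 0.05.
(p-q)^2 = 0.0025.
term1 = 0.0025/0.6 = 0.004167.
term2 = 0.0025/0.4 = 0.00625.
chi^2 = 0.004167 + 0.00625 = 0.0104

0.0104


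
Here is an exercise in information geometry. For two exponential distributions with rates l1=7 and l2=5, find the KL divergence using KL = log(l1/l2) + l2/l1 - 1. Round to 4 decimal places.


KL divergence for exponential family:
KL = log(l1/l2) + l2/l1 - 1.
log(7/5) = 0.336472.
5/7 = 0.714286.
KL = 0.336472 + 0.714286 - 1 = 0.0508

0.0508


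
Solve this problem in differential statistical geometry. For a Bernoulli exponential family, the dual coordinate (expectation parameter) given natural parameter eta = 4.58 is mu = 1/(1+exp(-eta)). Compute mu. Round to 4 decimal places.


Dual coordinate (expectation parameter) for Bernoulli:
mu = 1/(1+exp(-eta)).
eta = 4.58.
exp(-eta) = exp(-4.58) = 0.010255.
mu = 1/(1+0.010255) = 0.9898

0.9898


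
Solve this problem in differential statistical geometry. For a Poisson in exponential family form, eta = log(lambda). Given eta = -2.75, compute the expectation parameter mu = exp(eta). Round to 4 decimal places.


Expectation parameter for Poisson exponential family:
mu = exp(eta).
eta = -2.75.
mu = exp(-2.75) = 0.0639

0.0639


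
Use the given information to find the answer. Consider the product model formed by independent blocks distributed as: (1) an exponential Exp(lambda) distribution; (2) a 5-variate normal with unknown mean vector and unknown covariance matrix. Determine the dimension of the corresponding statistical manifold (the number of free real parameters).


The dimension of a statistical manifold equals the number of free
(independent) real parameters of the model. For a product of independent
blocks the parameter counts add.
- exponential (lambda): 1.
- 5-variate normal: 5 (mean) + 5*6/2 = 15 (symmetric covariance) = 20.
Total = 1 + 20 = 21.
Dimension = 21

21


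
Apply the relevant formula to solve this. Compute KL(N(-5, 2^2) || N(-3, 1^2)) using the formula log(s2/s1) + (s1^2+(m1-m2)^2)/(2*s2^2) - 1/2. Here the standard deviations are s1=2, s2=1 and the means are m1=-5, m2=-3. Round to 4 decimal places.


KL divergence between normal distributions:
KL = log(s2/s1) + (s1^2 + (m1-m2)^2)/(2*s2^2) - 1/2.
log(1/2) = -0.693147.
(2^2 + (-5--3)^2)/(2*1^2) = (4 + 4)/2 = 4.0.
KL = -0.693147 + 4.0 - 0.5 = 2.8069

2.8069


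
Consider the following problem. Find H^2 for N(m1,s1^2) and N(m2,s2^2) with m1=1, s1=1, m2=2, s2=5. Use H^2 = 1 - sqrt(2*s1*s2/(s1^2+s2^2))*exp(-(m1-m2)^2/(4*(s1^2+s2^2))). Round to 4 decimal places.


Squared Hellinger distance for Gaussians:
H^2 = 1 - sqrt(2*s1*s2/(s1^2+s2^2)) * exp(-(m1-m2)^2/(4*(s1^2+s2^2))).
s1^2 = 1, s2^2 = 25, s1^2+s2^2 = 26.
sqrt(2*1*5/(26)) = 0.620174.
(m1-m2)^2 = (-1)^2 = 1.
exp(-1/(4*26)) = exp(-0.009615) = 0.990431.
H^2 = 1 - 0.620174*0.990431 = 0.3858

0.3858


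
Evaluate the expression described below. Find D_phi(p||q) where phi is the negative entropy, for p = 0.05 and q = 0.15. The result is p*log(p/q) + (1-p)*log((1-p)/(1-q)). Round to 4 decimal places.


Bregman divergence with negative entropy generator:
D = p*log(p/q) + (1-p)*log((1-p)/(1-q)).
p = 0.05, q = 0.15.
p*log(p/q) = 0.05*log(0.05/0.15) = -0.054931.
(1-p)*log((1-p)/(1-q)) = 0.95*log(0.95/0.85) = 0.105664.
D = -0.054931 + 0.105664 = 0.0507

0.0507


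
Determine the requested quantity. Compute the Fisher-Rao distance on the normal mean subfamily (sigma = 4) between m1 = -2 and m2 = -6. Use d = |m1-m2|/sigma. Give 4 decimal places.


On the fixed-variance normal subfamily, geodesic distance = |m1-m2|/sigma.
|-2 - -6| = 4.
sigma = 4.
d = 4/4 = 1.0000

1.0000


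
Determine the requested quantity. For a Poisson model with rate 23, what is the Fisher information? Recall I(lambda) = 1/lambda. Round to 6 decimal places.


Fisher information for Poisson: I(lambda) = 1/lambda.
lambda = 23.
I(lambda) = 1/23 = 0.043478

0.043478


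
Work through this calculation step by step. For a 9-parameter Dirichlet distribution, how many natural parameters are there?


Exponential family dimension calculation:
Dirichlet with 9 components has 9 natural parameters.

9


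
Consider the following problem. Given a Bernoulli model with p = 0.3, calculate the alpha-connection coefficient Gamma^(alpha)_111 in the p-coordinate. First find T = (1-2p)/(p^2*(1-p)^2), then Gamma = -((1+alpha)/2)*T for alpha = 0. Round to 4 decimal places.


Skewness (Amari-Chentsov) tensor: T = (1-2p)/(p^2*(1-p)^2).
p = 0.3, 1-2p = 0.4, p^2 = 0.09, (1-p)^2 = 0.49.
T = 0.4/(0.09 * 0.49) = 9.070295.
In the p-coordinate, Gamma^(alpha) = Gamma^(0) - (alpha/2)*T with Gamma^(0) = (1/2)*g'(p) = -T/2,
so Gamma^(alpha) = -((1+alpha)/2)*T.
alpha = 0, -(1+alpha)/2 = -0.5.
Gamma = -0.5 * 9.070295 = -4.5351

-4.5351


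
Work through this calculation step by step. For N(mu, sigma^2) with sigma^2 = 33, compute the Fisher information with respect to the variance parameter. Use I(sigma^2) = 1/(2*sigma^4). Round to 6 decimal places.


Fisher information for variance: I(sigma^2) = 1/(2*sigma^4).
sigma^2 = 33, so sigma^4 = 1089.
I = 1/(2*1089) = 1/2178 = 0.000459

0.000459


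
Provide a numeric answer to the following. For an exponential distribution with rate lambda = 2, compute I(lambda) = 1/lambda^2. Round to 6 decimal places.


Fisher information for exponential: I(lambda) = 1/lambda^2.
lambda = 2, lambda^2 = 4.
I = 1/4 = 0.250000

0.250000


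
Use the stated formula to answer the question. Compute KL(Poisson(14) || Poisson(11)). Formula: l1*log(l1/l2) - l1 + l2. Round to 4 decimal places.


KL divergence for Poisson:
KL = l1*log(l1/l2) - l1 + l2.
l1 = 14, l2 = 11.
log(14/11) = 0.241162.
l1*log(l1/l2) = 14 * 0.241162 = 3.376269.
KL = 3.376269 - 14 + 11 = 0.3763

0.3763


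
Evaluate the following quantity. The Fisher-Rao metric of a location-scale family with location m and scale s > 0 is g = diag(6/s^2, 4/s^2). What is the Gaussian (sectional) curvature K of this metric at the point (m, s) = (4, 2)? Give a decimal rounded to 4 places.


The metric has the form g = (A dm^2 + B ds^2)/s^2 with A = 6, B = 4.
Substitute u = sqrt(A/B)*m: g = B*(du^2 + ds^2)/s^2, i.e. B times the
Poincare upper half-plane metric, which has constant Gaussian curvature -1.
Scaling a 2D metric by a constant c divides the Gaussian curvature by c,
so K = -1/B = -1/(4) = -0.2500 everywhere (the point (m, s) = (4, 2) is irrelevant:
the curvature is constant).
The requested Gaussian curvature is K = -0.2500.

-0.2500


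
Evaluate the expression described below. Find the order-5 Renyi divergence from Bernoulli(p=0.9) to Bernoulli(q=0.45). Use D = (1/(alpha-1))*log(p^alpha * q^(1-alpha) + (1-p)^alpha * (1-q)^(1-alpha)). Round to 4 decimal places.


Renyi divergence of order alpha between Bernoulli distributions:
D = (1/(alpha-1))*log(p^alpha * q^(1-alpha) + (1-p)^alpha * (1-q)^(1-alpha)).
alpha = 5, p = 0.9, q = 0.45.
p^alpha * q^(1-alpha) = 0.9^5 * 0.45^-4 = 14.4.
(1-p)^alpha * (1-q)^(1-alpha) = 0.1^5 * 0.55^-4 = 0.000109.
sum = 14.4 + 0.000109 = 14.400109.
D = (1/4)*log(14.400109) = 0.6668

0.6668


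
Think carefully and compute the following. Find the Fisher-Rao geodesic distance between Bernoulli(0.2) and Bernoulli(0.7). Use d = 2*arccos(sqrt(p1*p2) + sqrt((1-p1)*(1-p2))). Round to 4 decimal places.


Geodesic distance on Bernoulli manifold:
d(p1,p2) = 2*arccos(sqrt(p1*p2) + sqrt((1-p1)*(1-p2))).
sqrt(p1*p2) = sqrt(0.2*0.7) = 0.374166.
sqrt((1-p1)*(1-p2)) = sqrt(0.8*0.3) = 0.489898.
arg = 0.374166 + 0.489898 = 0.864064.
d = 2*arccos(0.864064) = 1.0550

1.0550


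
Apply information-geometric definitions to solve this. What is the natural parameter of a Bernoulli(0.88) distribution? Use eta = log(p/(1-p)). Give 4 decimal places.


Natural parameter for Bernoulli: eta = log(p/(1-p)).
p = 0.88, 1-p = 0.12.
p/(1-p) = 7.333333.
eta = log(7.333333) = 1.9924

1.9924


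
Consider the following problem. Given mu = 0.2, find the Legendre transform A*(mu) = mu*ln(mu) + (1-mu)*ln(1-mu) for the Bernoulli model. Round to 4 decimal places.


Legendre transform for Bernoulli:
A*(mu) = mu*log(mu) + (1-mu)*log(1-mu).
mu = 0.2, 1-mu = 0.8.
mu*log(mu) = 0.2*log(0.2) = -0.321888.
(1-mu)*log(1-mu) = 0.8*log(0.8) = -0.178515.
A* = -0.321888 + -0.178515 = -0.5004

-0.5004


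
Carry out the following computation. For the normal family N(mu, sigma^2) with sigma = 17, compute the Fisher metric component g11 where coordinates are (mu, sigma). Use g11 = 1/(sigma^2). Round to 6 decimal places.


For the 2-parameter normal family, the Fisher metric has:
  g11 = 1/sigma^2, g22 = 2/sigma^2.
sigma = 17, sigma^2 = 289.
g11 = 0.003460

0.003460


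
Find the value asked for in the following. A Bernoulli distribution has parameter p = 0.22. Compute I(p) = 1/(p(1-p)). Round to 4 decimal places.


For Bernoulli(p), Fisher information is I(p) = 1/(p*(1-p)).
p = 0.22, 1-p = 0.78.
p*(1-p) = 0.1716.
I(p) = 1/0.1716 = 5.8275

5.8275


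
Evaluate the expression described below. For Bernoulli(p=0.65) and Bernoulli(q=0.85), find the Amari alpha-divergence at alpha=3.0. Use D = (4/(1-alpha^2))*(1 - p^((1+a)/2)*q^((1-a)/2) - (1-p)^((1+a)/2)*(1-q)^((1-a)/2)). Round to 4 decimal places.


Amari alpha-divergence:
D = (4/(1-alpha^2))*(1 - p^((1+a)/2)*q^((1-a)/2) - (1-p)^((1+a)/2)*(1-q)^((1-a)/2)).
alpha = 3.0, p = 0.65, q = 0.85.
e1 = (1+alpha)/2 = 2.0, e2 = (1-alpha)/2 = -1.0.
t1 = p^e1 * q^e2 = 0.65^2.0 * 0.85^-1.0 = 0.497059.
t2 = (1-p)^e1 * (1-q)^e2 = 0.35^2.0 * 0.15^-1.0 = 0.816667.
4/(1-alpha^2) = -0.5.
D = -0.5*(1 - 0.497059 - 0.816667) = 0.1569

0.1569


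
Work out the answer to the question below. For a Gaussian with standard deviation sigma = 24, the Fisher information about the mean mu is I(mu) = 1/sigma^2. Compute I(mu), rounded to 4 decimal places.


The Fisher information for the mean of a normal distribution is I(mu) = 1/sigma^2.
sigma = 24, so sigma^2 = 576.
I(mu) = 1/576 = 0.0017

0.0017


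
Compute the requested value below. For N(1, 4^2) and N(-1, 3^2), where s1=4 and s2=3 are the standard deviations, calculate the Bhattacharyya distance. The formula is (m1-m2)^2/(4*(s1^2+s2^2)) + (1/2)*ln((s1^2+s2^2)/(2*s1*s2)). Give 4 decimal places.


Bhattacharyya distance between two Gaussians:
DB = (m1-m2)^2/(4*(s1^2+s2^2)) + (1/2)*ln((s1^2+s2^2)/(2*s1*s2)).
(m1-m2)^2 = (2)^2 = 4.
s1^2+s2^2 = 16 + 9 = 25.
term1 = 4/100 = 0.04.
term2 = 0.5*ln(25/24.0) = 0.020411.
DB = 0.04 + 0.020411 = 0.0604

0.0604


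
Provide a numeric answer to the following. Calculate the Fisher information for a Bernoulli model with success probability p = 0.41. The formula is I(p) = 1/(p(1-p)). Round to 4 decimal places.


For Bernoulli(p), Fisher information is I(p) = 1/(p*(1-p)).
p = 0.41, 1-p = 0.59.
p*(1-p) = 0.2419.
I(p) = 1/0.2419 = 4.1339

4.1339


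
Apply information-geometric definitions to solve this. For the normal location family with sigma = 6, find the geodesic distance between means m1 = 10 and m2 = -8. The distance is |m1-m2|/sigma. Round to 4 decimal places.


On the fixed-variance normal subfamily, geodesic distance = |m1-m2|/sigma.
|10 - -8| = 18.
sigma = 6.
d = 18/6 = 3.0000

3.0000


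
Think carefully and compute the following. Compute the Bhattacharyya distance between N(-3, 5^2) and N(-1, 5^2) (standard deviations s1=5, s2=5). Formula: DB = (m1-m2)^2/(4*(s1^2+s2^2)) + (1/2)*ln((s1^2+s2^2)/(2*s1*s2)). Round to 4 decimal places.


Bhattacharyya distance between two Gaussians:
DB = (m1-m2)^2/(4*(s1^2+s2^2)) + (1/2)*ln((s1^2+s2^2)/(2*s1*s2)).
(m1-m2)^2 = (-2)^2 = 4.
s1^2+s2^2 = 25 + 25 = 50.
term1 = 4/200 = 0.02.
term2 = 0.5*ln(50/50.0) = 0.0.
DB = 0.02 + 0.0 = 0.0200

0.0200


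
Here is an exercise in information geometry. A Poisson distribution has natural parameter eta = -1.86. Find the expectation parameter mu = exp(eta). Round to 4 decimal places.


Expectation parameter for Poisson exponential family:
mu = exp(eta).
eta = -1.86.
mu = exp(-1.86) = 0.1557

0.1557


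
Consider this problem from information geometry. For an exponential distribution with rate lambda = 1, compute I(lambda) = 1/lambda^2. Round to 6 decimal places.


Fisher information for exponential: I(lambda) = 1/lambda^2.
lambda = 1, lambda^2 = 1.
I = 1/1 = 1.000000

1.000000


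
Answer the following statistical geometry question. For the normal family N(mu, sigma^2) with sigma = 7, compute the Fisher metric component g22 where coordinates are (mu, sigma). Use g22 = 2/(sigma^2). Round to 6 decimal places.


For the 2-parameter normal family, the Fisher metric has:
  g11 = 1/sigma^2, g22 = 2/sigma^2.
sigma = 7, sigma^2 = 49.
g22 = 0.040816

0.040816


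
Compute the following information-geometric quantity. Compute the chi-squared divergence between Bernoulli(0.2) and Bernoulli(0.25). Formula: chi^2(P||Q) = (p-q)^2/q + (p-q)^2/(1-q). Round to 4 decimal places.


Chi-squared divergence between Bernoulli distributions:
chi^2 = (p-q)^2/q + (p-q)^2/(1-q).
p = 0.2, q = 0.25, p-q = -0.05.
(p-q)^2 = 0.0025.
term1 = 0.0025/0.25 = 0.01.
term2 = 0.0025/0.75 = 0.003333.
chi^2 = 0.01 + 0.003333 = 0.0133

0.0133


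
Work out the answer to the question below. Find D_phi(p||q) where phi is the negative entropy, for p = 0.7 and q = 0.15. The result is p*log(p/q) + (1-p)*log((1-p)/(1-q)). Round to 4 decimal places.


Bregman divergence with negative entropy generator:
D = p*log(p/q) + (1-p)*log((1-p)/(1-q)).
p = 0.7, q = 0.15.
p*log(p/q) = 0.7*log(0.7/0.15) = 1.078312.
(1-p)*log((1-p)/(1-q)) = 0.3*log(0.3/0.85) = -0.312436.
D = 1.078312 + -0.312436 = 0.7659

0.7659


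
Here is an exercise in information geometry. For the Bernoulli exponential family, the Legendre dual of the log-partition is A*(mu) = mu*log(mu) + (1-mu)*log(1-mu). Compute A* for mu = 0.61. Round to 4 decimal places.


Legendre transform for Bernoulli:
A*(mu) = mu*log(mu) + (1-mu)*log(1-mu).
mu = 0.61, 1-mu = 0.39.
mu*log(mu) = 0.61*log(0.61) = -0.301521.
(1-mu)*log(1-mu) = 0.39*log(0.39) = -0.367227.
A* = -0.301521 + -0.367227 = -0.6687

-0.6687


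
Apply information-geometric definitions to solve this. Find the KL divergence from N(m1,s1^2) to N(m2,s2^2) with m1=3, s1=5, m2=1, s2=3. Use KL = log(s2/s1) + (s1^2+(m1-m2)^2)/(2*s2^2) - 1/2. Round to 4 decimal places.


KL divergence between normal distributions:
KL = log(s2/s1) + (s1^2 + (m1-m2)^2)/(2*s2^2) - 1/2.
log(3/5) = -0.510826.
(5^2 + (3-1)^2)/(2*3^2) = (25 + 4)/18 = 1.611111.
KL = -0.510826 + 1.611111 - 0.5 = 0.6003

0.6003


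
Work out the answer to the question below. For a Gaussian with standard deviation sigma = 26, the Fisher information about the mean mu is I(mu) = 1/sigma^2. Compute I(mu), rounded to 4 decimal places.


The Fisher information for the mean of a normal distribution is I(mu) = 1/sigma^2.
sigma = 26, so sigma^2 = 676.
I(mu) = 1/676 = 0.0015

0.0015


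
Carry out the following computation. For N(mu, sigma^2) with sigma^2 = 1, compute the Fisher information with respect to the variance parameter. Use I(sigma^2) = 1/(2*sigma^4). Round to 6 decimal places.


Fisher information for variance: I(sigma^2) = 1/(2*sigma^4).
sigma^2 = 1, so sigma^4 = 1.
I = 1/(2*1) = 1/2 = 0.500000

0.500000


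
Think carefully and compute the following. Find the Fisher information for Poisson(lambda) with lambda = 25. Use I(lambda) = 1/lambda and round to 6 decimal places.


Fisher information for Poisson: I(lambda) = 1/lambda.
lambda = 25.
I(lambda) = 1/25 = 0.040000

0.040000


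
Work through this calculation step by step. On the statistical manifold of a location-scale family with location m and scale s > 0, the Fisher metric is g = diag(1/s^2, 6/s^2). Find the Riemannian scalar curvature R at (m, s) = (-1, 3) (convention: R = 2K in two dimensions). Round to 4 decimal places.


The metric has the form g = (A dm^2 + B ds^2)/s^2 with A = 1, B = 6.
Substitute u = sqrt(A/B)*m: g = B*(du^2 + ds^2)/s^2, i.e. B times the
Poincare upper half-plane metric, which has constant Gaussian curvature -1.
Scaling a 2D metric by a constant c divides the Gaussian curvature by c,
so K = -1/B = -1/(6) = -0.1667 everywhere (the point (m, s) = (-1, 3) is irrelevant:
the curvature is constant).
Scalar curvature in dimension 2: R = 2K = -2/(6) = -0.3333.

-0.3333


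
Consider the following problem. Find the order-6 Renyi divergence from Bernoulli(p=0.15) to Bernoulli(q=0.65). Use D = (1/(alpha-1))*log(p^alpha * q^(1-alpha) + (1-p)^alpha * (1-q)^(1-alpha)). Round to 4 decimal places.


Renyi divergence of order alpha between Bernoulli distributions:
D = (1/(alpha-1))*log(p^alpha * q^(1-alpha) + (1-p)^alpha * (1-q)^(1-alpha)).
alpha = 6, p = 0.15, q = 0.65.
p^alpha * q^(1-alpha) = 0.15^6 * 0.65^-5 = 9.8e-05.
(1-p)^alpha * (1-q)^(1-alpha) = 0.85^6 * 0.35^-5 = 71.808083.
sum = 9.8e-05 + 71.808083 = 71.808181.
D = (1/5)*log(71.808181) = 0.8548

0.8548


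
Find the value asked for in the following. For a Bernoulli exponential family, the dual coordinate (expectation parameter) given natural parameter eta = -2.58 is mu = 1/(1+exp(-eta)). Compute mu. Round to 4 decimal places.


Dual coordinate (expectation parameter) for Bernoulli:
mu = 1/(1+exp(-eta)).
eta = -2.58.
exp(-eta) = exp(2.58) = 13.197138.
mu = 1/(1+13.197138) = 0.0704

0.0704


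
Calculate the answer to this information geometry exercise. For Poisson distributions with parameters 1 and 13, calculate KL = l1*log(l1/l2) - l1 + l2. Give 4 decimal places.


KL divergence for Poisson:
KL = l1*log(l1/l2) - l1 + l2.
l1 = 1, l2 = 13.
log(1/13) = -2.564949.
l1*log(l1/l2) = 1 * -2.564949 = -2.564949.
KL = -2.564949 - 1 + 13 = 9.4351

9.4351


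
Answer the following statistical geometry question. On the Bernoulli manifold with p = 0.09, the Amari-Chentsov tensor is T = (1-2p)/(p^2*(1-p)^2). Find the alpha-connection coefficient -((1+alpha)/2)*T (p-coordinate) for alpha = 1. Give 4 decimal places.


Skewness (Amari-Chentsov) tensor: T = (1-2p)/(p^2*(1-p)^2).
p = 0.09, 1-2p = 0.82, p^2 = 0.0081, (1-p)^2 = 0.8281.
T = 0.82/(0.0081 * 0.8281) = 122.249206.
In the p-coordinate, Gamma^(alpha) = Gamma^(0) - (alpha/2)*T with Gamma^(0) = (1/2)*g'(p) = -T/2,
so Gamma^(alpha) = -((1+alpha)/2)*T.
alpha = 1, -(1+alpha)/2 = -1.0.
Gamma = -1.0 * 122.249206 = -122.2492

-122.2492


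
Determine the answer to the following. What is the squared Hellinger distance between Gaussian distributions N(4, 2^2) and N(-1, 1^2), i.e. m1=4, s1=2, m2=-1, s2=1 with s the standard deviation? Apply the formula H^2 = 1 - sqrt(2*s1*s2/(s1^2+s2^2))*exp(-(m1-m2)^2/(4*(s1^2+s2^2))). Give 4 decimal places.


Squared Hellinger distance for Gaussians:
H^2 = 1 - sqrt(2*s1*s2/(s1^2+s2^2)) * exp(-(m1-m2)^2/(4*(s1^2+s2^2))).
s1^2 = 4, s2^2 = 1, s1^2+s2^2 = 5.
sqrt(2*2*1/(5)) = 0.894427.
(m1-m2)^2 = (5)^2 = 25.
exp(-25/(4*5)) = exp(-1.25) = 0.286505.
H^2 = 1 - 0.894427*0.286505 = 0.7437

0.7437


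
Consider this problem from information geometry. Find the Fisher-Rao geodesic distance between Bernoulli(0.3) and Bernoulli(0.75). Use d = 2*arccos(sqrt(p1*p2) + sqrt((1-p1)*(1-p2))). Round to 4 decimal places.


Geodesic distance on Bernoulli manifold:
d(p1,p2) = 2*arccos(sqrt(p1*p2) + sqrt((1-p1)*(1-p2))).
sqrt(p1*p2) = sqrt(0.3*0.75) = 0.474342.
sqrt((1-p1)*(1-p2)) = sqrt(0.7*0.25) = 0.41833.
arg = 0.474342 + 0.41833 = 0.892672.
d = 2*arccos(0.892672) = 0.9351

0.9351


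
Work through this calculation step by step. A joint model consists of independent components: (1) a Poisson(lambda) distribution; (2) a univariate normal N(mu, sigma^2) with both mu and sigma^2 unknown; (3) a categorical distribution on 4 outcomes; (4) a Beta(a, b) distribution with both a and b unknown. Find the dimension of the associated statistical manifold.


The dimension of a statistical manifold equals the number of free
(independent) real parameters of the model. For a product of independent
blocks the parameter counts add.
- Poisson (lambda): 1.
- normal (mu, sigma^2): 2.
- categorical on 4 outcomes (probabilities sum to 1): 4-1 = 3.
- Beta (a, b): 2.
Total = 1 + 2 + 3 + 2 = 8.
Dimension = 8

8


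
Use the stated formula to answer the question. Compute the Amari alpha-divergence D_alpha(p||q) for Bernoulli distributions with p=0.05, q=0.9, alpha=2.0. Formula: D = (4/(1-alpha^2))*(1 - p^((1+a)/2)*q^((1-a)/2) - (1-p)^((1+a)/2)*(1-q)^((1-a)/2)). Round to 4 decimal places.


Amari alpha-divergence:
D = (4/(1-alpha^2))*(1 - p^((1+a)/2)*q^((1-a)/2) - (1-p)^((1+a)/2)*(1-q)^((1-a)/2)).
alpha = 2.0, p = 0.05, q = 0.9.
e1 = (1+alpha)/2 = 1.5, e2 = (1-alpha)/2 = -0.5.
t1 = p^e1 * q^e2 = 0.05^1.5 * 0.9^-0.5 = 0.011785.
t2 = (1-p)^e1 * (1-q)^e2 = 0.95^1.5 * 0.1^-0.5 = 2.928097.
4/(1-alpha^2) = -1.333333.
D = -1.333333*(1 - 0.011785 - 2.928097) = 2.5865

2.5865


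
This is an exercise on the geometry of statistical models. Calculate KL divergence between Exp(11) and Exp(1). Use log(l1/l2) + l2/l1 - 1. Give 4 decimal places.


KL divergence for exponential family:
KL = log(l1/l2) + l2/l1 - 1.
log(11/1) = 2.397895.
1/11 = 0.090909.
KL = 2.397895 + 0.090909 - 1 = 1.4888

1.4888


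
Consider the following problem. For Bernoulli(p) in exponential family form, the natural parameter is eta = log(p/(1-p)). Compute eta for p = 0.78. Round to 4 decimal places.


Natural parameter for Bernoulli: eta = log(p/(1-p)).
p = 0.78, 1-p = 0.22.
p/(1-p) = 3.545455.
eta = log(3.545455) = 1.2657

1.2657


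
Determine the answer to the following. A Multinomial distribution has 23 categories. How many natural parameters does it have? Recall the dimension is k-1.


Exponential family dimension calculation:
For Multinomial with k=23 categories, dim = k-1 = 22.

22


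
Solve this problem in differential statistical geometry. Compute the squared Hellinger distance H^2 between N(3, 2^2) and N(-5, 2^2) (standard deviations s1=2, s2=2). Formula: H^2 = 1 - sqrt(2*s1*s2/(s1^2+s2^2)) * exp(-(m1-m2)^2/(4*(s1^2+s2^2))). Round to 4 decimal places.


Squared Hellinger distance for Gaussians:
H^2 = 1 - sqrt(2*s1*s2/(s1^2+s2^2)) * exp(-(m1-m2)^2/(4*(s1^2+s2^2))).
s1^2 = 4, s2^2 = 4, s1^2+s2^2 = 8.
sqrt(2*2*2/(8)) = 1.0.
(m1-m2)^2 = (8)^2 = 64.
exp(-64/(4*8)) = exp(-2.0) = 0.135335.
H^2 = 1 - 1.0*0.135335 = 0.8647

0.8647


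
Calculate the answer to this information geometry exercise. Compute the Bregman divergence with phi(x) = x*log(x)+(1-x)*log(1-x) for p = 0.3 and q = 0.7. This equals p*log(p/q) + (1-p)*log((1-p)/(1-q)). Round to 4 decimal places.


Bregman divergence with negative entropy generator:
D = p*log(p/q) + (1-p)*log((1-p)/(1-q)).
p = 0.3, q = 0.7.
p*log(p/q) = 0.3*log(0.3/0.7) = -0.254189.
(1-p)*log((1-p)/(1-q)) = 0.7*log(0.7/0.3) = 0.593109.
D = -0.254189 + 0.593109 = 0.3389

0.3389


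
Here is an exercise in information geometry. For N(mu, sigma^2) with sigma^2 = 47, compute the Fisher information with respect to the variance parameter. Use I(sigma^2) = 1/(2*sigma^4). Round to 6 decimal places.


Fisher information for variance: I(sigma^2) = 1/(2*sigma^4).
sigma^2 = 47, so sigma^4 = 2209.
I = 1/(2*2209) = 1/4418 = 0.000226

0.000226


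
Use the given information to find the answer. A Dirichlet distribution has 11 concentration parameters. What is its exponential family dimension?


Exponential family dimension calculation:
Dirichlet with 11 components has 11 natural parameters.

11


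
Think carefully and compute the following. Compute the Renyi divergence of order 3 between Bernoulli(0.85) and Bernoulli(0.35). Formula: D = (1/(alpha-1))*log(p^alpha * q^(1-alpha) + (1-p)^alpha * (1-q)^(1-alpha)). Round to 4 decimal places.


Renyi divergence of order alpha between Bernoulli distributions:
D = (1/(alpha-1))*log(p^alpha * q^(1-alpha) + (1-p)^alpha * (1-q)^(1-alpha)).
alpha = 3, p = 0.85, q = 0.35.
p^alpha * q^(1-alpha) = 0.85^3 * 0.35^-2 = 5.013265.
(1-p)^alpha * (1-q)^(1-alpha) = 0.15^3 * 0.65^-2 = 0.007988.
sum = 5.013265 + 0.007988 = 5.021253.
D = (1/2)*log(5.021253) = 0.8068

0.8068


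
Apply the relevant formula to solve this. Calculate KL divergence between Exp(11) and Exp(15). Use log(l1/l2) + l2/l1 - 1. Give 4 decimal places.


KL divergence for exponential family:
KL = log(l1/l2) + l2/l1 - 1.
log(11/15) = -0.310155.
15/11 = 1.363636.
KL = -0.310155 + 1.363636 - 1 = 0.0535

0.0535


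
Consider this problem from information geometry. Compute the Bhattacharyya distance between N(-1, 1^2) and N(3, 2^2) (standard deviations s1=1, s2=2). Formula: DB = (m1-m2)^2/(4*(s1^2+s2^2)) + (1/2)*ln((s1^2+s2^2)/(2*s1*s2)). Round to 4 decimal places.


Bhattacharyya distance between two Gaussians:
DB = (m1-m2)^2/(4*(s1^2+s2^2)) + (1/2)*ln((s1^2+s2^2)/(2*s1*s2)).
(m1-m2)^2 = (-4)^2 = 16.
s1^2+s2^2 = 1 + 4 = 5.
term1 = 16/20 = 0.8.
term2 = 0.5*ln(5/4.0) = 0.111572.
DB = 0.8 + 0.111572 = 0.9116

0.9116


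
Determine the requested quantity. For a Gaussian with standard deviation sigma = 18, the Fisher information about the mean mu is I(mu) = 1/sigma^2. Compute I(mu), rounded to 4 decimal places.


The Fisher information for the mean of a normal distribution is I(mu) = 1/sigma^2.
sigma = 18, so sigma^2 = 324.
I(mu) = 1/324 = 0.0031

0.0031


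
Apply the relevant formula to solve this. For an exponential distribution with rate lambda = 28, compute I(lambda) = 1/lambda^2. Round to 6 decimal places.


Fisher information for exponential: I(lambda) = 1/lambda^2.
lambda = 28, lambda^2 = 784.
I = 1/784 = 0.001276

0.001276


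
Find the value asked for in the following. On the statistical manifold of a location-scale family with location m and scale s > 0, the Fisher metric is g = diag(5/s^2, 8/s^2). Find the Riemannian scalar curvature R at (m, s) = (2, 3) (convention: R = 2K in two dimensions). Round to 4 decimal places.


The metric has the form g = (A dm^2 + B ds^2)/s^2 with A = 5, B = 8.
Substitute u = sqrt(A/B)*m: g = B*(du^2 + ds^2)/s^2, i.e. B times the
Poincare upper half-plane metric, which has constant Gaussian curvature -1.
Scaling a 2D metric by a constant c divides the Gaussian curvature by c,
so K = -1/B = -1/(8) = -0.1250 everywhere (the point (m, s) = (2, 3) is irrelevant:
the curvature is constant).
Scalar curvature in dimension 2: R = 2K = -2/(8) = -0.2500.

-0.2500


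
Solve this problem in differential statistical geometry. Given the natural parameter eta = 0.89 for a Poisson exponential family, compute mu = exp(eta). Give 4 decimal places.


Expectation parameter for Poisson exponential family:
mu = exp(eta).
eta = 0.89.
mu = exp(0.89) = 2.4351

2.4351


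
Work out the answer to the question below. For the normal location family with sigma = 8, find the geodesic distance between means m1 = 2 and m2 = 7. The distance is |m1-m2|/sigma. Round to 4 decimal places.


On the fixed-variance normal subfamily, geodesic distance = |m1-m2|/sigma.
|2 - 7| = 5.
sigma = 8.
d = 5/8 = 0.6250

0.6250


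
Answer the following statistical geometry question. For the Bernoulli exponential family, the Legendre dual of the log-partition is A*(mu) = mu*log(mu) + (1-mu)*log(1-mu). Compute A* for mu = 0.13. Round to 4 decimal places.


Legendre transform for Bernoulli:
A*(mu) = mu*log(mu) + (1-mu)*log(1-mu).
mu = 0.13, 1-mu = 0.87.
mu*log(mu) = 0.13*log(0.13) = -0.265229.
(1-mu)*log(1-mu) = 0.87*log(0.87) = -0.121158.
A* = -0.265229 + -0.121158 = -0.3864

-0.3864


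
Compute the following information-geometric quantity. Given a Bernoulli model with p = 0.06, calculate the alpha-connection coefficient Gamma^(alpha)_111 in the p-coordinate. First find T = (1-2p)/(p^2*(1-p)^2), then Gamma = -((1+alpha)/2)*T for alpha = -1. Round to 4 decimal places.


Skewness (Amari-Chentsov) tensor: T = (1-2p)/(p^2*(1-p)^2).
p = 0.06, 1-2p = 0.88, p^2 = 0.0036, (1-p)^2 = 0.8836.
T = 0.88/(0.0036 * 0.8836) = 276.646044.
In the p-coordinate, Gamma^(alpha) = Gamma^(0) - (alpha/2)*T with Gamma^(0) = (1/2)*g'(p) = -T/2,
so Gamma^(alpha) = -((1+alpha)/2)*T.
alpha = -1, -(1+alpha)/2 = 0.0.
Gamma = 0.0 * 276.646044 = 0.0000

0.0000


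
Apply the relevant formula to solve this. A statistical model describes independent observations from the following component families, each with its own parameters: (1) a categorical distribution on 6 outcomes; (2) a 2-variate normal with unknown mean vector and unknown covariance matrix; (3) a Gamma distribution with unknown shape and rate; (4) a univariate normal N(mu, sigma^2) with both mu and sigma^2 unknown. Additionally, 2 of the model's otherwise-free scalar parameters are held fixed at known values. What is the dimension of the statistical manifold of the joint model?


The dimension of a statistical manifold equals the number of free
(independent) real parameters of the model. For a product of independent
blocks the parameter counts add.
- categorical on 6 outcomes (probabilities sum to 1): 6-1 = 5.
- 2-variate normal: 2 (mean) + 2*3/2 = 3 (symmetric covariance) = 5.
- Gamma (shape, rate): 2.
- normal (mu, sigma^2): 2.
Total = 5 + 5 + 2 + 2 = 14.
2 parameter(s) fixed at known values: 14 - 2 = 12.
Dimension = 12

12


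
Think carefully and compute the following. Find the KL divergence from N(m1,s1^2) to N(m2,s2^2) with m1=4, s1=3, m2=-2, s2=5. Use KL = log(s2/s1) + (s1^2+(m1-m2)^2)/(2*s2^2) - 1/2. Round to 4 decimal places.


KL divergence between normal distributions:
KL = log(s2/s1) + (s1^2 + (m1-m2)^2)/(2*s2^2) - 1/2.
log(5/3) = 0.510826.
(3^2 + (4--2)^2)/(2*5^2) = (9 + 36)/50 = 0.9.
KL = 0.510826 + 0.9 - 0.5 = 0.9108

0.9108


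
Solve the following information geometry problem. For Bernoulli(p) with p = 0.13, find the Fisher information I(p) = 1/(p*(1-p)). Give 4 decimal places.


For Bernoulli(p), Fisher information is I(p) = 1/(p*(1-p)).
p = 0.13, 1-p = 0.87.
p*(1-p) = 0.1131.
I(p) = 1/0.1131 = 8.8417

8.8417


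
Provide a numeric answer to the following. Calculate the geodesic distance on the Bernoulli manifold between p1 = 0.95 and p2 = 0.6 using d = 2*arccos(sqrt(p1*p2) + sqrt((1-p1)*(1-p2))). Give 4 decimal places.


Geodesic distance on Bernoulli manifold:
d(p1,p2) = 2*arccos(sqrt(p1*p2) + sqrt((1-p1)*(1-p2))).
sqrt(p1*p2) = sqrt(0.95*0.6) = 0.754983.
sqrt((1-p1)*(1-p2)) = sqrt(0.05*0.4) = 0.141421.
arg = 0.754983 + 0.141421 = 0.896405.
d = 2*arccos(0.896405) = 0.9184

0.9184


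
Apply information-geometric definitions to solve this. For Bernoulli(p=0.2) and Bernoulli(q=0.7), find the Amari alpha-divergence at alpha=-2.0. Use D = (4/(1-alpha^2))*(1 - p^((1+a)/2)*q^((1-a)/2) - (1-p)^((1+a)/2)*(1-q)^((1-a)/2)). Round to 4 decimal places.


Amari alpha-divergence:
D = (4/(1-alpha^2))*(1 - p^((1+a)/2)*q^((1-a)/2) - (1-p)^((1+a)/2)*(1-q)^((1-a)/2)).
alpha = -2.0, p = 0.2, q = 0.7.
e1 = (1+alpha)/2 = -0.5, e2 = (1-alpha)/2 = 1.5.
t1 = p^e1 * q^e2 = 0.2^-0.5 * 0.7^1.5 = 1.30958.
t2 = (1-p)^e1 * (1-q)^e2 = 0.8^-0.5 * 0.3^1.5 = 0.183712.
4/(1-alpha^2) = -1.333333.
D = -1.333333*(1 - 1.30958 - 0.183712) = 0.6577

0.6577


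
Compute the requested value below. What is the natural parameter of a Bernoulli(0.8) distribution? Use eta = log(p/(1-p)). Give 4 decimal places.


Natural parameter for Bernoulli: eta = log(p/(1-p)).
p = 0.8, 1-p = 0.2.
p/(1-p) = 4.0.
eta = log(4.0) = 1.3863

1.3863


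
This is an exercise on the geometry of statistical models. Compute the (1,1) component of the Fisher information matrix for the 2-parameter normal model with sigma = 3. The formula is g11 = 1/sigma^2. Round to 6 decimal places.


For the 2-parameter normal family, the Fisher metric has:
  g11 = 1/sigma^2, g22 = 2/sigma^2.
sigma = 3, sigma^2 = 9.
g11 = 0.111111

0.111111


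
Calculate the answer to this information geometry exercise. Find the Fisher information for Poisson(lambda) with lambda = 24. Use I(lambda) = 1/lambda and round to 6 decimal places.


Fisher information for Poisson: I(lambda) = 1/lambda.
lambda = 24.
I(lambda) = 1/24 = 0.041667

0.041667


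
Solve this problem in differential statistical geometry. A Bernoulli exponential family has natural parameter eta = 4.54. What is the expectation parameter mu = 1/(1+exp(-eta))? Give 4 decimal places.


Dual coordinate (expectation parameter) for Bernoulli:
mu = 1/(1+exp(-eta)).
eta = 4.54.
exp(-eta) = exp(-4.54) = 0.010673.
mu = 1/(1+0.010673) = 0.9894

0.9894


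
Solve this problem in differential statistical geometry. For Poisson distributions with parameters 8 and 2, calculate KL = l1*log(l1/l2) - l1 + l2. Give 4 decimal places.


KL divergence for Poisson:
KL = l1*log(l1/l2) - l1 + l2.
l1 = 8, l2 = 2.
log(8/2) = 1.386294.
l1*log(l1/l2) = 8 * 1.386294 = 11.090355.
KL = 11.090355 - 8 + 2 = 5.0904

5.0904


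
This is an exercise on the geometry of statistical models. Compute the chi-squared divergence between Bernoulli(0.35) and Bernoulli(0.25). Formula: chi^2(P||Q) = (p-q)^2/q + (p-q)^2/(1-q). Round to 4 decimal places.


Chi-squared divergence between Bernoulli distributions:
chi^2 = (p-q)^2/q + (p-q)^2/(1-q).
p = 0.35, q = 0.25, p-q = 0.1.
(p-q)^2 = 0.01.
term1 = 0.01/0.25 = 0.04.
term2 = 0.01/0.75 = 0.013333.
chi^2 = 0.04 + 0.013333 = 0.0533

0.0533
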